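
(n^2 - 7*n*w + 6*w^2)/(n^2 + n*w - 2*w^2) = (n - 6*w)/(n + 2*w)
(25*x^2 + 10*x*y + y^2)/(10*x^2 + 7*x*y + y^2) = (5*x + y)/(2*x + y)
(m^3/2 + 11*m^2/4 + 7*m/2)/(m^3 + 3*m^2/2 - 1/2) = m*(2*m^2 + 11*m + 14)/(2*(2*m^3 + 3*m^2 - 1))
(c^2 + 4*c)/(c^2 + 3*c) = (c + 4)/(c + 3)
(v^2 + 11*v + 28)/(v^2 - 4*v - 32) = (v + 7)/(v - 8)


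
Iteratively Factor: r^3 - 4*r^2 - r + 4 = (r + 1)*(r^2 - 5*r + 4) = (r - 4)*(r + 1)*(r - 1)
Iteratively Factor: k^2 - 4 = (k - 2)*(k + 2)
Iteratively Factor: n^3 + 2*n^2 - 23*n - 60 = (n + 4)*(n^2 - 2*n - 15) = (n - 5)*(n + 4)*(n + 3)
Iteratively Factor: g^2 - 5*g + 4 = (g - 4)*(g - 1)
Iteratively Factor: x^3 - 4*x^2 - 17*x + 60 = (x - 5)*(x^2 + x - 12) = (x - 5)*(x + 4)*(x - 3)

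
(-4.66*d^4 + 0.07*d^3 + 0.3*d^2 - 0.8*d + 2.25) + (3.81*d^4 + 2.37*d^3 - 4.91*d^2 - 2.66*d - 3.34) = -0.85*d^4 + 2.44*d^3 - 4.61*d^2 - 3.46*d - 1.09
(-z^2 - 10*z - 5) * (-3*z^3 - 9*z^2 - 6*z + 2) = 3*z^5 + 39*z^4 + 111*z^3 + 103*z^2 + 10*z - 10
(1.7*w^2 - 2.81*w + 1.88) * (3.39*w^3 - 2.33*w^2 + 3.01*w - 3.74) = 5.763*w^5 - 13.4869*w^4 + 18.0375*w^3 - 19.1965*w^2 + 16.1682*w - 7.0312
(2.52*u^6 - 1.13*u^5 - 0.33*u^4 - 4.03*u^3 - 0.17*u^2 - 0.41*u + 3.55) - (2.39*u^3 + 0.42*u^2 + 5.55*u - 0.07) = 2.52*u^6 - 1.13*u^5 - 0.33*u^4 - 6.42*u^3 - 0.59*u^2 - 5.96*u + 3.62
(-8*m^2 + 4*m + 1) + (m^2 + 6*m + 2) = -7*m^2 + 10*m + 3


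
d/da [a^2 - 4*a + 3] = 2*a - 4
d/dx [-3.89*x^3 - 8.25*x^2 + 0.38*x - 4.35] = -11.67*x^2 - 16.5*x + 0.38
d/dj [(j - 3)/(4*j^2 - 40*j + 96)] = (j^2 - 10*j - 2*(j - 5)*(j - 3) + 24)/(4*(j^2 - 10*j + 24)^2)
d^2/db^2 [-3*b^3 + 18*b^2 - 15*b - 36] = 36 - 18*b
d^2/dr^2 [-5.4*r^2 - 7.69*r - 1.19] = -10.8000000000000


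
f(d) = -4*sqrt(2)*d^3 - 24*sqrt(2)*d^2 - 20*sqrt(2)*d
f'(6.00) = -1046.52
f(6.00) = -2613.47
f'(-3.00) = 22.63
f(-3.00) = -67.88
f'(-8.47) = -670.81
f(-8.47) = 1241.96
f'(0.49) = -65.62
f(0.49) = -22.67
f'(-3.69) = -8.87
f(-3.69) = -73.56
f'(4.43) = -662.05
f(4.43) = -1283.19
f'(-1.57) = 36.46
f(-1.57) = -17.36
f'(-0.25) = -12.37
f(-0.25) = 5.04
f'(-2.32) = 37.86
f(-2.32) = -46.43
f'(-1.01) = 22.97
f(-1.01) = -0.23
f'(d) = -12*sqrt(2)*d^2 - 48*sqrt(2)*d - 20*sqrt(2)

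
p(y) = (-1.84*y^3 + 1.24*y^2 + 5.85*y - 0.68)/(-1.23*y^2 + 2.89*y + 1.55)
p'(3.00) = -91.73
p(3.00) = 25.47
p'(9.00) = 1.41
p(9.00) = 16.50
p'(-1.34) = 2.19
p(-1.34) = 0.41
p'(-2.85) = 1.50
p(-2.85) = -2.12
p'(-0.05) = 5.56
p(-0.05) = -0.69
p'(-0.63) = 23.55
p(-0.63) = 4.50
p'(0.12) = 3.20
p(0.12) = 0.02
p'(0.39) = 1.88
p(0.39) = 0.68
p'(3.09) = -42.86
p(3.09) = 19.82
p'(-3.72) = 1.48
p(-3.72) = -3.41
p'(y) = (2.46*y - 2.89)*(-1.84*y^3 + 1.24*y^2 + 5.85*y - 0.68)/(-1.23*y^2 + 2.89*y + 1.55)^2 + (-5.52*y^2 + 2.48*y + 5.85)/(-1.23*y^2 + 2.89*y + 1.55) = (2.2632*y^4 - 10.6352*y^3 + 2.2231*y^2 + 2.1712*y + 11.0327)/(1.5129*y^4 - 7.1094*y^3 + 4.5391*y^2 + 8.959*y + 2.4025)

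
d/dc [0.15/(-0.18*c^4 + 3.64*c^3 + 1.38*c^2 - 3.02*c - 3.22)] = (0.108*c^3 - 1.638*c^2 - 0.414*c + 0.453)/(0.18*c^4 - 3.64*c^3 - 1.38*c^2 + 3.02*c + 3.22)^2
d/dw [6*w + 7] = 6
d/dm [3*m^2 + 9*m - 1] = 6*m + 9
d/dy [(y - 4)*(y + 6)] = 2*y + 2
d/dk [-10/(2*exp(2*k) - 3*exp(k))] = 10*(4*exp(k) - 3)*exp(-k)/(2*exp(k) - 3)^2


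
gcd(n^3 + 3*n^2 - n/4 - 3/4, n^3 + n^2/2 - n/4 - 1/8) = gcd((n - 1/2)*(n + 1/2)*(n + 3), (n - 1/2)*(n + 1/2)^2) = n^2 - 1/4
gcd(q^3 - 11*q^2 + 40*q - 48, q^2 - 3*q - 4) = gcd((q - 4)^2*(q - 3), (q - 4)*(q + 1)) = q - 4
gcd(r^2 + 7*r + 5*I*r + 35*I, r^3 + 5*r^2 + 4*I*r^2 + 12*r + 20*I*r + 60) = 1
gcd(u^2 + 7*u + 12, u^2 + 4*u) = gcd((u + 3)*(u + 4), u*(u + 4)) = u + 4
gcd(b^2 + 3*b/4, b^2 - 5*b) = b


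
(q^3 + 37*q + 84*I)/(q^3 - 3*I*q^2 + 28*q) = (q + 3*I)/q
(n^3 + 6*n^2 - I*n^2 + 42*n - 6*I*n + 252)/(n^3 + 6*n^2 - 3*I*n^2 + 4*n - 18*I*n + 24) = (n^2 - I*n + 42)/(n^2 - 3*I*n + 4)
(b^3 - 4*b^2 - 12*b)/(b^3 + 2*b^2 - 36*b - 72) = b/(b + 6)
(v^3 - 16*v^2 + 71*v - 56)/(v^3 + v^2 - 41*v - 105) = (v^2 - 9*v + 8)/(v^2 + 8*v + 15)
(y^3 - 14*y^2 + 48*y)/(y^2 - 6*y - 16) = y*(y - 6)/(y + 2)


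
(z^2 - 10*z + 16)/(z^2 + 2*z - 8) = (z - 8)/(z + 4)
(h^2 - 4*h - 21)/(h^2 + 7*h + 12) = (h - 7)/(h + 4)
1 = 1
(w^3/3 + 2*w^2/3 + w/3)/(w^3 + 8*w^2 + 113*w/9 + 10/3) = 3*w*(w^2 + 2*w + 1)/(9*w^3 + 72*w^2 + 113*w + 30)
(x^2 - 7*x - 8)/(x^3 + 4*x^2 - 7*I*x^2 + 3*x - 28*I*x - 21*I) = (x - 8)/(x^2 + x*(3 - 7*I) - 21*I)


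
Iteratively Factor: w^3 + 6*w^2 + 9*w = (w + 3)*(w^2 + 3*w) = (w + 3)^2*(w)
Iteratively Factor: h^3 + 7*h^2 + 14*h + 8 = (h + 2)*(h^2 + 5*h + 4) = (h + 1)*(h + 2)*(h + 4)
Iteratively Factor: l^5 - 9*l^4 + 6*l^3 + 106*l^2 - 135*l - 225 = (l + 3)*(l^4 - 12*l^3 + 42*l^2 - 20*l - 75) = (l - 5)*(l + 3)*(l^3 - 7*l^2 + 7*l + 15) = (l - 5)^2*(l + 3)*(l^2 - 2*l - 3) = (l - 5)^2*(l - 3)*(l + 3)*(l + 1)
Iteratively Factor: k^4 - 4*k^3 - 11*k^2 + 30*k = (k - 2)*(k^3 - 2*k^2 - 15*k) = (k - 2)*(k + 3)*(k^2 - 5*k) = k*(k - 2)*(k + 3)*(k - 5)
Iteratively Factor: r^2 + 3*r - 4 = (r + 4)*(r - 1)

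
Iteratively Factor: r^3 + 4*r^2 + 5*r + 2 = (r + 2)*(r^2 + 2*r + 1) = (r + 1)*(r + 2)*(r + 1)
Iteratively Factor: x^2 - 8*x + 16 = (x - 4)*(x - 4)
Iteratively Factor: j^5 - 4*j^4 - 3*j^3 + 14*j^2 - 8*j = (j - 1)*(j^4 - 3*j^3 - 6*j^2 + 8*j) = (j - 4)*(j - 1)*(j^3 + j^2 - 2*j) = (j - 4)*(j - 1)*(j + 2)*(j^2 - j) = j*(j - 4)*(j - 1)*(j + 2)*(j - 1)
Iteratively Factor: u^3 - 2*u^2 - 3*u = (u + 1)*(u^2 - 3*u) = (u - 3)*(u + 1)*(u)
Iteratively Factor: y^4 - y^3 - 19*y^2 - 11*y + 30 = (y - 5)*(y^3 + 4*y^2 + y - 6) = (y - 5)*(y + 3)*(y^2 + y - 2) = (y - 5)*(y + 2)*(y + 3)*(y - 1)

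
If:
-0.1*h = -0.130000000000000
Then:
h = 1.30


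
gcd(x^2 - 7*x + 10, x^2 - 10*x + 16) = x - 2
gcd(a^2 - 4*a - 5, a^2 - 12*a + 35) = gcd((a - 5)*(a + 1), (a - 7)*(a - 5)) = a - 5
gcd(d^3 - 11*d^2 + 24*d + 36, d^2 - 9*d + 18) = d - 6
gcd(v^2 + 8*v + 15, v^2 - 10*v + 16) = 1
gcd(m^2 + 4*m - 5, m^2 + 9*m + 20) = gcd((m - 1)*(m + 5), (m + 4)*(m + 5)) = m + 5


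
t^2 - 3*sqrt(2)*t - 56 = (t - 7*sqrt(2))*(t + 4*sqrt(2))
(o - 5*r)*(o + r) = o^2 - 4*o*r - 5*r^2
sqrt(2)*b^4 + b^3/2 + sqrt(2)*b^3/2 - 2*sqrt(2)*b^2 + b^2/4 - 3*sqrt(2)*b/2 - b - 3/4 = (b - 3/2)*(b + 1)^2*(sqrt(2)*b + 1/2)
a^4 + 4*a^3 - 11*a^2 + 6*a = a*(a - 1)^2*(a + 6)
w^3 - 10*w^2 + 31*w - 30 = (w - 5)*(w - 3)*(w - 2)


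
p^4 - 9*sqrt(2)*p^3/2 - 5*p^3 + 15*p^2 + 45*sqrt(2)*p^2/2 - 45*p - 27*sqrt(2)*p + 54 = (p - 3)*(p - 2)*(p - 3*sqrt(2))*(p - 3*sqrt(2)/2)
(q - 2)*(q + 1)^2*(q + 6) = q^4 + 6*q^3 - 3*q^2 - 20*q - 12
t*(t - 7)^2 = t^3 - 14*t^2 + 49*t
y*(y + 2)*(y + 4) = y^3 + 6*y^2 + 8*y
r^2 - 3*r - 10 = (r - 5)*(r + 2)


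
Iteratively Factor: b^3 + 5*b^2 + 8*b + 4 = (b + 2)*(b^2 + 3*b + 2) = (b + 2)^2*(b + 1)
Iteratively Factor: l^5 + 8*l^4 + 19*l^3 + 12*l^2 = (l + 1)*(l^4 + 7*l^3 + 12*l^2) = (l + 1)*(l + 4)*(l^3 + 3*l^2) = l*(l + 1)*(l + 4)*(l^2 + 3*l) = l^2*(l + 1)*(l + 4)*(l + 3)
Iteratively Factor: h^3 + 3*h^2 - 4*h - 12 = (h + 3)*(h^2 - 4) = (h + 2)*(h + 3)*(h - 2)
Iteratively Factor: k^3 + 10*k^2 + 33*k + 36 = (k + 3)*(k^2 + 7*k + 12) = (k + 3)^2*(k + 4)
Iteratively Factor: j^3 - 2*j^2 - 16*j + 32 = (j - 4)*(j^2 + 2*j - 8) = (j - 4)*(j + 4)*(j - 2)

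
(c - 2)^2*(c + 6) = c^3 + 2*c^2 - 20*c + 24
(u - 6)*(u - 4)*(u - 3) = u^3 - 13*u^2 + 54*u - 72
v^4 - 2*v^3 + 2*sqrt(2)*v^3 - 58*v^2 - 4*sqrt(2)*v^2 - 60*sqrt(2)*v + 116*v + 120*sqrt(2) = (v - 2)*(v - 5*sqrt(2))*(v + sqrt(2))*(v + 6*sqrt(2))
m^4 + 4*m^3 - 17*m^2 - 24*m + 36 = (m - 3)*(m - 1)*(m + 2)*(m + 6)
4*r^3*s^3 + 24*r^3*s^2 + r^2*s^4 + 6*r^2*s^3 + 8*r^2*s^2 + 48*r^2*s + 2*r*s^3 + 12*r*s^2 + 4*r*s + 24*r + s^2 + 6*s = (4*r + s)*(s + 6)*(r*s + 1)^2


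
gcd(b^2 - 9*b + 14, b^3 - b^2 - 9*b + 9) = 1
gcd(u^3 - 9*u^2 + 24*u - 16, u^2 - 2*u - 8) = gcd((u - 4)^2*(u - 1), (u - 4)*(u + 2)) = u - 4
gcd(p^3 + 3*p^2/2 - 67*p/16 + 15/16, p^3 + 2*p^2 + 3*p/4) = 1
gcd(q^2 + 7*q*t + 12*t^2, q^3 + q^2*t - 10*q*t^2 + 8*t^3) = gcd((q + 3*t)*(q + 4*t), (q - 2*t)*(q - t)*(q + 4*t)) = q + 4*t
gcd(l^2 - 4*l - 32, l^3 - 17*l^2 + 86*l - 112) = l - 8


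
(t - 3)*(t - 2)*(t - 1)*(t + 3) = t^4 - 3*t^3 - 7*t^2 + 27*t - 18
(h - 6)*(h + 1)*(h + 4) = h^3 - h^2 - 26*h - 24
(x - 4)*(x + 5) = x^2 + x - 20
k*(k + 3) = k^2 + 3*k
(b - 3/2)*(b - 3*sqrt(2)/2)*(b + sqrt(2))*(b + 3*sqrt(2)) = b^4 - 3*b^3/2 + 5*sqrt(2)*b^3/2 - 6*b^2 - 15*sqrt(2)*b^2/4 - 9*sqrt(2)*b + 9*b + 27*sqrt(2)/2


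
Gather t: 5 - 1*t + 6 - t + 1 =12 - 2*t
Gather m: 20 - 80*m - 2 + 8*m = 18 - 72*m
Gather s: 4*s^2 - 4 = 4*s^2 - 4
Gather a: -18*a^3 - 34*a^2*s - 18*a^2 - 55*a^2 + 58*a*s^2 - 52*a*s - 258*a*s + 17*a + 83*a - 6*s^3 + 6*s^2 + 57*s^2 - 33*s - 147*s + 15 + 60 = -18*a^3 + a^2*(-34*s - 73) + a*(58*s^2 - 310*s + 100) - 6*s^3 + 63*s^2 - 180*s + 75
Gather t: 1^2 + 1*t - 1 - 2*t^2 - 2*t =-2*t^2 - t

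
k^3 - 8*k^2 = k^2*(k - 8)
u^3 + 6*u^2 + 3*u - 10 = (u - 1)*(u + 2)*(u + 5)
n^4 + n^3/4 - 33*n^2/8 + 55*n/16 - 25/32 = (n - 5/4)*(n - 1/2)^2*(n + 5/2)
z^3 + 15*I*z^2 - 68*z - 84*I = (z + 2*I)*(z + 6*I)*(z + 7*I)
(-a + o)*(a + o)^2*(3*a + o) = -3*a^4 - 4*a^3*o + 2*a^2*o^2 + 4*a*o^3 + o^4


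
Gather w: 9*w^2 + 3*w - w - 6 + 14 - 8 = 9*w^2 + 2*w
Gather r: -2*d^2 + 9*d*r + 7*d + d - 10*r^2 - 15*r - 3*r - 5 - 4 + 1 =-2*d^2 + 8*d - 10*r^2 + r*(9*d - 18) - 8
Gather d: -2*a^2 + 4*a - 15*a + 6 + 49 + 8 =-2*a^2 - 11*a + 63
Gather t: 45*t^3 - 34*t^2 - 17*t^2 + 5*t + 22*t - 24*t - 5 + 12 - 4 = 45*t^3 - 51*t^2 + 3*t + 3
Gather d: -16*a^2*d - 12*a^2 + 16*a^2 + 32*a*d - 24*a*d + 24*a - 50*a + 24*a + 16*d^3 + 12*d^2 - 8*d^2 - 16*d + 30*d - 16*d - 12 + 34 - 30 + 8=4*a^2 - 2*a + 16*d^3 + 4*d^2 + d*(-16*a^2 + 8*a - 2)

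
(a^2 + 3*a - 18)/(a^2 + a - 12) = (a + 6)/(a + 4)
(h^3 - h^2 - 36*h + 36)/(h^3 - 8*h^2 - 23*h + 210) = (h^2 + 5*h - 6)/(h^2 - 2*h - 35)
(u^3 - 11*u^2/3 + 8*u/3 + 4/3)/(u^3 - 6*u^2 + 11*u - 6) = (3*u^2 - 5*u - 2)/(3*(u^2 - 4*u + 3))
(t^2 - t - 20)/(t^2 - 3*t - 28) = (t - 5)/(t - 7)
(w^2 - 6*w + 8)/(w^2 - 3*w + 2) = (w - 4)/(w - 1)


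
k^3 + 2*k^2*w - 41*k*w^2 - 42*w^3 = (k - 6*w)*(k + w)*(k + 7*w)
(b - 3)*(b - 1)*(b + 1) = b^3 - 3*b^2 - b + 3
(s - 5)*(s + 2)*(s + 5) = s^3 + 2*s^2 - 25*s - 50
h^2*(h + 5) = h^3 + 5*h^2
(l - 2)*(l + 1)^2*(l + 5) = l^4 + 5*l^3 - 3*l^2 - 17*l - 10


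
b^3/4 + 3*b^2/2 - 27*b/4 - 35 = (b/4 + 1)*(b - 5)*(b + 7)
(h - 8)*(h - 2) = h^2 - 10*h + 16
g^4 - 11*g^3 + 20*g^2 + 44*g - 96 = (g - 8)*(g - 3)*(g - 2)*(g + 2)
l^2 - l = l*(l - 1)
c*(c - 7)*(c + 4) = c^3 - 3*c^2 - 28*c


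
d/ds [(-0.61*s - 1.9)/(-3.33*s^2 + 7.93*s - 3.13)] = (-2.0313*s^2 - 12.654*s + 16.9763)/(11.0889*s^4 - 52.8138*s^3 + 83.7307*s^2 - 49.6418*s + 9.7969)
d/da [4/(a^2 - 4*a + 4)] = 8*(2 - a)/(a^2 - 4*a + 4)^2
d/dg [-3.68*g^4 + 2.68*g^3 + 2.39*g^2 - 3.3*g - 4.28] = -14.72*g^3 + 8.04*g^2 + 4.78*g - 3.3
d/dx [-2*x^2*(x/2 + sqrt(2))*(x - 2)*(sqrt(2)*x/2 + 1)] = x*(-5*sqrt(2)*x^3 - 24*x^2 + 8*sqrt(2)*x^2 - 12*sqrt(2)*x + 36*x + 16*sqrt(2))/2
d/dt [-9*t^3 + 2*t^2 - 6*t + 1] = -27*t^2 + 4*t - 6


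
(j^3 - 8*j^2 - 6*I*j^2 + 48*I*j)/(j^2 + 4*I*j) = (j^2 - 8*j - 6*I*j + 48*I)/(j + 4*I)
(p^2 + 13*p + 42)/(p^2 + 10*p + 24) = (p + 7)/(p + 4)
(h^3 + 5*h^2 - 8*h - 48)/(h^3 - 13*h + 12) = (h + 4)/(h - 1)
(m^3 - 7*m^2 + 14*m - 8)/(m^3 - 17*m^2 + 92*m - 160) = (m^2 - 3*m + 2)/(m^2 - 13*m + 40)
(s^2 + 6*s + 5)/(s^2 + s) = (s + 5)/s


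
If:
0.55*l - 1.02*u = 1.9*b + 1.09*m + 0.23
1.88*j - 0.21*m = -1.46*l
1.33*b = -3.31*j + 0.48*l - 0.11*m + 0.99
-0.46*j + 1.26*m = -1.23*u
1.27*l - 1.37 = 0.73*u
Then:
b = -0.27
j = 0.32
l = -0.11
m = 2.13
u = -2.06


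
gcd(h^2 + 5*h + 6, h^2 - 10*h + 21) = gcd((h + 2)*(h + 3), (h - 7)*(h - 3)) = 1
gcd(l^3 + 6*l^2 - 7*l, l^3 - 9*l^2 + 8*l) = l^2 - l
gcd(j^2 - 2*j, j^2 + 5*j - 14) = j - 2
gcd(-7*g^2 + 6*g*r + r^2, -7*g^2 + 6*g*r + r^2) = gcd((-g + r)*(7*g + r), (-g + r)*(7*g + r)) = -7*g^2 + 6*g*r + r^2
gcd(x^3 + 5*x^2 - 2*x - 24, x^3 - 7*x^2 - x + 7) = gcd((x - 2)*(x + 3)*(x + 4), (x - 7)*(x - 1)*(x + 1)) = 1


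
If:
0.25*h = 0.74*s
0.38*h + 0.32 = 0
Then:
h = -0.84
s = -0.28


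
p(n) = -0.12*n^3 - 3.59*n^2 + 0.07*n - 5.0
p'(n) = -0.36*n^2 - 7.18*n + 0.07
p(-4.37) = -63.85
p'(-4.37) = 24.57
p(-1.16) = -9.72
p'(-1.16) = 7.91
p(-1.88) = -17.02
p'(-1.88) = 12.30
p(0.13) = -5.05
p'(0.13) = -0.87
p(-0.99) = -8.47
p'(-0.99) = 6.83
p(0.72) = -6.86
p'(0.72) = -5.29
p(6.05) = -162.55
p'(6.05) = -56.55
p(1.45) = -12.81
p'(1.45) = -11.10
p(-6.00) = -108.74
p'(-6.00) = 30.19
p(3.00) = -40.34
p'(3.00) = -24.71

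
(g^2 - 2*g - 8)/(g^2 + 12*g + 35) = (g^2 - 2*g - 8)/(g^2 + 12*g + 35)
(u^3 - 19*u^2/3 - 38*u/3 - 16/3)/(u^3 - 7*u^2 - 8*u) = (u + 2/3)/u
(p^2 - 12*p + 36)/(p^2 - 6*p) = (p - 6)/p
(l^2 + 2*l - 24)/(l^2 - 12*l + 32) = (l + 6)/(l - 8)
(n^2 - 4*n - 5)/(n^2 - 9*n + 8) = (n^2 - 4*n - 5)/(n^2 - 9*n + 8)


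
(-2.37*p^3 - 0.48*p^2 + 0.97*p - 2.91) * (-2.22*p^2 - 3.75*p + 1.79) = 5.2614*p^5 + 9.9531*p^4 - 4.5957*p^3 + 1.9635*p^2 + 12.6488*p - 5.2089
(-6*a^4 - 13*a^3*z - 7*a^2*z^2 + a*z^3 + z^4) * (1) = -6*a^4 - 13*a^3*z - 7*a^2*z^2 + a*z^3 + z^4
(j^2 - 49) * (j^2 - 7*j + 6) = j^4 - 7*j^3 - 43*j^2 + 343*j - 294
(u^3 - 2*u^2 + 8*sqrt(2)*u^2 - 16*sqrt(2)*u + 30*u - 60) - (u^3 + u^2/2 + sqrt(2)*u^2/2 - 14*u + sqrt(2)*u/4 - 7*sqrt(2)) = -5*u^2/2 + 15*sqrt(2)*u^2/2 - 65*sqrt(2)*u/4 + 44*u - 60 + 7*sqrt(2)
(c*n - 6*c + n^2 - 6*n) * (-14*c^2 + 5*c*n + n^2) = -14*c^3*n + 84*c^3 - 9*c^2*n^2 + 54*c^2*n + 6*c*n^3 - 36*c*n^2 + n^4 - 6*n^3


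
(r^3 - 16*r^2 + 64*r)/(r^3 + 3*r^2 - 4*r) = (r^2 - 16*r + 64)/(r^2 + 3*r - 4)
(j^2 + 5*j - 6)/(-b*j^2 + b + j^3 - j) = (-j - 6)/(b*j + b - j^2 - j)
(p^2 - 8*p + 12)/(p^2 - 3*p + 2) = (p - 6)/(p - 1)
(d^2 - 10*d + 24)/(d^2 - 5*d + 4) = (d - 6)/(d - 1)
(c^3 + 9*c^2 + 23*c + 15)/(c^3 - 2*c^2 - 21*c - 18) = (c + 5)/(c - 6)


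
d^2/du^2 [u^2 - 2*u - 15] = 2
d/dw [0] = 0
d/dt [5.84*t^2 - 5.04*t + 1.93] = 11.68*t - 5.04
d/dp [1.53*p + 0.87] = 1.53000000000000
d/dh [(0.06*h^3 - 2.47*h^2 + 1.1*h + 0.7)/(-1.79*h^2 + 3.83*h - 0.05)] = (-0.1074*h^4 + 0.459599999999998*h^3 - 7.5001*h^2 + 2.753*h - 2.736)/(3.2041*h^4 - 13.7114*h^3 + 14.8479*h^2 - 0.383*h + 0.0025)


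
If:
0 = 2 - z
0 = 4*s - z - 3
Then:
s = 5/4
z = 2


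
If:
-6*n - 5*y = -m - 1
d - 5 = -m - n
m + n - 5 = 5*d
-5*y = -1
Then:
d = 0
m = 30/7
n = 5/7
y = 1/5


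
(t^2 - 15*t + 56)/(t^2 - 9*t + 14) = (t - 8)/(t - 2)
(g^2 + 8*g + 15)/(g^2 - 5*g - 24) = (g + 5)/(g - 8)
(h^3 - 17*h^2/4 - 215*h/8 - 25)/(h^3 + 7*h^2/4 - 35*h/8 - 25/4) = (h - 8)/(h - 2)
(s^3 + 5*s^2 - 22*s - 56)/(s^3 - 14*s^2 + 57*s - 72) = (s^3 + 5*s^2 - 22*s - 56)/(s^3 - 14*s^2 + 57*s - 72)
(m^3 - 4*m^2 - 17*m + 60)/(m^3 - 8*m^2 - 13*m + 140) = (m - 3)/(m - 7)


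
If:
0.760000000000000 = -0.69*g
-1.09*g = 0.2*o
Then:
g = -1.10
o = 6.00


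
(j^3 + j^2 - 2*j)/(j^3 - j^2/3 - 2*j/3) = 3*(j + 2)/(3*j + 2)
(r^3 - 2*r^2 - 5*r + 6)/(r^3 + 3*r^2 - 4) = (r - 3)/(r + 2)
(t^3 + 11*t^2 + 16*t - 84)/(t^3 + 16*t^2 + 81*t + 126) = (t - 2)/(t + 3)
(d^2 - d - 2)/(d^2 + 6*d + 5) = (d - 2)/(d + 5)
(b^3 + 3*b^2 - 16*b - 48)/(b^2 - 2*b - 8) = (b^2 + 7*b + 12)/(b + 2)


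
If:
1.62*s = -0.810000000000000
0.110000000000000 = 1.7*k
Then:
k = 0.06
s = -0.50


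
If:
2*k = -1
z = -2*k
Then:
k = -1/2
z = 1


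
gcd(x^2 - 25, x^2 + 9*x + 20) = x + 5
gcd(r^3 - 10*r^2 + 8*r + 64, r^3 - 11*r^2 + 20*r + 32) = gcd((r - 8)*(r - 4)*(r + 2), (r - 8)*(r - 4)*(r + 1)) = r^2 - 12*r + 32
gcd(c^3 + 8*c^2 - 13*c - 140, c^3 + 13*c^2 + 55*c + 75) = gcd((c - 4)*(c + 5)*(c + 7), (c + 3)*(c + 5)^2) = c + 5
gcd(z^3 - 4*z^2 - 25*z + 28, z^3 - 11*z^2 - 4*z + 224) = z^2 - 3*z - 28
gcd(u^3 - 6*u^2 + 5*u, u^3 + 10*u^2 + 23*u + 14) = 1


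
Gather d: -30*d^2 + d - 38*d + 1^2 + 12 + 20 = -30*d^2 - 37*d + 33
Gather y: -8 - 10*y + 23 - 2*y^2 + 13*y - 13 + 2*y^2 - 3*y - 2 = 0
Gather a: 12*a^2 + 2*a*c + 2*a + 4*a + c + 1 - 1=12*a^2 + a*(2*c + 6) + c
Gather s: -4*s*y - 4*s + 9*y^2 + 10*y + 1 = s*(-4*y - 4) + 9*y^2 + 10*y + 1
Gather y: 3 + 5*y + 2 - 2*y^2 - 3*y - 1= -2*y^2 + 2*y + 4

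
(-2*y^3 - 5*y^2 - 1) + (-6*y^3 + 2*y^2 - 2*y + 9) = -8*y^3 - 3*y^2 - 2*y + 8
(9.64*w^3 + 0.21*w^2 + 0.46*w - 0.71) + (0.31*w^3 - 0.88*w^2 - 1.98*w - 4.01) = 9.95*w^3 - 0.67*w^2 - 1.52*w - 4.72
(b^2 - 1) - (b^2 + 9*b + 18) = -9*b - 19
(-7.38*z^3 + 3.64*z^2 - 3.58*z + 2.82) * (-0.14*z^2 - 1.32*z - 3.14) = 1.0332*z^5 + 9.232*z^4 + 18.8696*z^3 - 7.0988*z^2 + 7.5188*z - 8.8548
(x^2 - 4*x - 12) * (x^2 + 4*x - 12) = x^4 - 40*x^2 + 144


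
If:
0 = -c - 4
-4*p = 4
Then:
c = -4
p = -1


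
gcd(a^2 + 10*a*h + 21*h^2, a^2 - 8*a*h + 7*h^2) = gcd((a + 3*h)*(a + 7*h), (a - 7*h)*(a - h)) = 1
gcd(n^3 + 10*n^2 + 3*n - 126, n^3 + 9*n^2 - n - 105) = n^2 + 4*n - 21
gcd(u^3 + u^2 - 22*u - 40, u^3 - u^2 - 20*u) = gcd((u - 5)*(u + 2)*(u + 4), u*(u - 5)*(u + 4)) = u^2 - u - 20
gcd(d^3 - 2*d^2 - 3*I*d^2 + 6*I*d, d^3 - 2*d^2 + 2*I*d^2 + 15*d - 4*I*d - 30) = d^2 + d*(-2 - 3*I) + 6*I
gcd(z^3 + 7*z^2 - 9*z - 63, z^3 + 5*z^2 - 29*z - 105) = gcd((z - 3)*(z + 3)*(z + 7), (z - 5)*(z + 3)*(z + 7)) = z^2 + 10*z + 21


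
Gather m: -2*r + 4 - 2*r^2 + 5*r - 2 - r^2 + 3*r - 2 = -3*r^2 + 6*r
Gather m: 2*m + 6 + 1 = 2*m + 7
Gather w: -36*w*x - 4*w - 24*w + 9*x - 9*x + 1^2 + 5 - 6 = w*(-36*x - 28)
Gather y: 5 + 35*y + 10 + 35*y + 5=70*y + 20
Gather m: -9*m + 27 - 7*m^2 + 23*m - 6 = -7*m^2 + 14*m + 21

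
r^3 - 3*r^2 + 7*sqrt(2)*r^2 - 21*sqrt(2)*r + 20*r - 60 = (r - 3)*(r + 2*sqrt(2))*(r + 5*sqrt(2))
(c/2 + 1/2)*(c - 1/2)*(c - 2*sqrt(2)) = c^3/2 - sqrt(2)*c^2 + c^2/4 - sqrt(2)*c/2 - c/4 + sqrt(2)/2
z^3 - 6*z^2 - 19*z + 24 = (z - 8)*(z - 1)*(z + 3)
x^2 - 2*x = x*(x - 2)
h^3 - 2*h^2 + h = h*(h - 1)^2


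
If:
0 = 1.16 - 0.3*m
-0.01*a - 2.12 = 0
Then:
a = -212.00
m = 3.87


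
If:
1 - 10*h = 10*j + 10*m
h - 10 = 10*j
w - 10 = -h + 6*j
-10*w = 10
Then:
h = 25/2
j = 1/4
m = -253/20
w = -1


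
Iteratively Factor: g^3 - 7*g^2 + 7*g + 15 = (g + 1)*(g^2 - 8*g + 15) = (g - 5)*(g + 1)*(g - 3)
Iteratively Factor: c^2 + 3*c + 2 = (c + 1)*(c + 2)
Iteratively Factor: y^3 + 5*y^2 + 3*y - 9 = (y + 3)*(y^2 + 2*y - 3) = (y - 1)*(y + 3)*(y + 3)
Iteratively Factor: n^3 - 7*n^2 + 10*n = (n)*(n^2 - 7*n + 10) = n*(n - 5)*(n - 2)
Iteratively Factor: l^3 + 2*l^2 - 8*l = (l + 4)*(l^2 - 2*l) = (l - 2)*(l + 4)*(l)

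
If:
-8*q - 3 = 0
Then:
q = -3/8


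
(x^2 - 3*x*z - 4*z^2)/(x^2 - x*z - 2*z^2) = (x - 4*z)/(x - 2*z)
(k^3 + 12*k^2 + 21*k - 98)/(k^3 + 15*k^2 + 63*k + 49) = (k - 2)/(k + 1)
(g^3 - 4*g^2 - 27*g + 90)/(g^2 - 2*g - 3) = (g^2 - g - 30)/(g + 1)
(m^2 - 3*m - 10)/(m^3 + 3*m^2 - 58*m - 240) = (m^2 - 3*m - 10)/(m^3 + 3*m^2 - 58*m - 240)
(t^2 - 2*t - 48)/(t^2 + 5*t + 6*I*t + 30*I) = (t^2 - 2*t - 48)/(t^2 + t*(5 + 6*I) + 30*I)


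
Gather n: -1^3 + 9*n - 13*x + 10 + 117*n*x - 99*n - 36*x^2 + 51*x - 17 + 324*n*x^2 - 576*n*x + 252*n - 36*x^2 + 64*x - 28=n*(324*x^2 - 459*x + 162) - 72*x^2 + 102*x - 36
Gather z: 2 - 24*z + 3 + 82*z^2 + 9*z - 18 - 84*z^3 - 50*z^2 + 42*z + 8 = -84*z^3 + 32*z^2 + 27*z - 5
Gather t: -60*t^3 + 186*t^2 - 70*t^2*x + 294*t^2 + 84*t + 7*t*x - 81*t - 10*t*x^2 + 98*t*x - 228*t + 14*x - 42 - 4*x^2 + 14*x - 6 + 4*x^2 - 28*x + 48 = -60*t^3 + t^2*(480 - 70*x) + t*(-10*x^2 + 105*x - 225)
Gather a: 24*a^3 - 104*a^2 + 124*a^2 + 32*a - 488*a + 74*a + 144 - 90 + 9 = 24*a^3 + 20*a^2 - 382*a + 63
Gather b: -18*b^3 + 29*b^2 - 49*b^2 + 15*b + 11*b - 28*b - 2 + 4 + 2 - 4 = -18*b^3 - 20*b^2 - 2*b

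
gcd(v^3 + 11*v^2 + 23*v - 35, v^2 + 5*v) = v + 5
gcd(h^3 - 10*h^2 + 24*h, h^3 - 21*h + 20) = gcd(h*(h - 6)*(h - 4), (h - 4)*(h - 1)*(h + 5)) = h - 4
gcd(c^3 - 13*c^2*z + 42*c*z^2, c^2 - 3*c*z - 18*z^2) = -c + 6*z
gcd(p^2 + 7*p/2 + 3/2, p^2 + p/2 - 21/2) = 1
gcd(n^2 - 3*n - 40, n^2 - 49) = 1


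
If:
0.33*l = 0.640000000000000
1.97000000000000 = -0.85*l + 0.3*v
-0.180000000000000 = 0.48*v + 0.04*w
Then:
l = 1.94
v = 12.06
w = -149.24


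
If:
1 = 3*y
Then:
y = 1/3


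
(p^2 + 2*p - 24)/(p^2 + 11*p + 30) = (p - 4)/(p + 5)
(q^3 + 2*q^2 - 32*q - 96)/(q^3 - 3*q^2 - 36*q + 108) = (q^2 + 8*q + 16)/(q^2 + 3*q - 18)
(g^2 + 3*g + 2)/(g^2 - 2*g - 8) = (g + 1)/(g - 4)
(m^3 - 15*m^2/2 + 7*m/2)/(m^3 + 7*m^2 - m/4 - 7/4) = 2*m*(m - 7)/(2*m^2 + 15*m + 7)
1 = 1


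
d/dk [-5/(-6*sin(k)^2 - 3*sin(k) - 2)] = -15*(4*sin(k) + 1)*cos(k)/(6*sin(k)^2 + 3*sin(k) + 2)^2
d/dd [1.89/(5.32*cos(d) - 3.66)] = 10.0548*sin(d)/(5.32*cos(d) - 3.66)^2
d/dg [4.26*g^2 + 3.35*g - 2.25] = 8.52*g + 3.35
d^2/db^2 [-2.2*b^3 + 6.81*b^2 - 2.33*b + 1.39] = 13.62 - 13.2*b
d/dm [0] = 0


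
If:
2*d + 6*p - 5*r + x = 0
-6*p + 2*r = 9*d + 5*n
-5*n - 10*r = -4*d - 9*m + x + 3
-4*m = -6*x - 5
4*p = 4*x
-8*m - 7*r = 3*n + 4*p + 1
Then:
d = -17831/19942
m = 4387/9971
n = 36135/19942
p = -10769/19942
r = -22209/19942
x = -10769/19942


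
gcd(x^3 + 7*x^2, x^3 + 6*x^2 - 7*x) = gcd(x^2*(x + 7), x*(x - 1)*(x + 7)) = x^2 + 7*x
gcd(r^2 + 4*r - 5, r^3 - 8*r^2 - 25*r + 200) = r + 5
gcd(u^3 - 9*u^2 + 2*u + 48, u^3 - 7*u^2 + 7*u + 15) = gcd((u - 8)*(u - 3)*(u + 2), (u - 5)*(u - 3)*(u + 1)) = u - 3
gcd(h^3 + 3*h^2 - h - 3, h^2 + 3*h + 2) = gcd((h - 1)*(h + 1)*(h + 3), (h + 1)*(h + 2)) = h + 1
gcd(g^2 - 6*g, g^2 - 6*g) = g^2 - 6*g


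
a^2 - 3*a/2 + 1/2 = (a - 1)*(a - 1/2)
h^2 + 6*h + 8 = (h + 2)*(h + 4)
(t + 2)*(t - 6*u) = t^2 - 6*t*u + 2*t - 12*u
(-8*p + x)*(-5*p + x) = 40*p^2 - 13*p*x + x^2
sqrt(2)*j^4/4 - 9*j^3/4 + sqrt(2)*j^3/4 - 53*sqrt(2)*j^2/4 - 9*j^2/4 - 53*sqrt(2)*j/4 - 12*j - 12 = (j/2 + 1/2)*(j - 8*sqrt(2))*(j + 3*sqrt(2))*(sqrt(2)*j/2 + 1/2)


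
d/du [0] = 0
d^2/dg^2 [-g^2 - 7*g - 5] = -2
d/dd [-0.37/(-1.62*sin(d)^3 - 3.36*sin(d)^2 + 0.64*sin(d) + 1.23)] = (-1.7982*sin(d)^2 - 2.4864*sin(d) + 0.2368)*cos(d)/(1.62*sin(d)^3 + 3.36*sin(d)^2 - 0.64*sin(d) - 1.23)^2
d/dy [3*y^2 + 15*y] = 6*y + 15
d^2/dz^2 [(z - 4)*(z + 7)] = 2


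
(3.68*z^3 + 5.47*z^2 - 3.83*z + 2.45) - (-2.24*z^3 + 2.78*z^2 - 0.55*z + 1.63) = 5.92*z^3 + 2.69*z^2 - 3.28*z + 0.82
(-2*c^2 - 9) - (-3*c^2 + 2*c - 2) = c^2 - 2*c - 7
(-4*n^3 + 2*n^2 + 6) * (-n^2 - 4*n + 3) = 4*n^5 + 14*n^4 - 20*n^3 - 24*n + 18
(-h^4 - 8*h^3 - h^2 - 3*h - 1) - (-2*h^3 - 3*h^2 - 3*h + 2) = -h^4 - 6*h^3 + 2*h^2 - 3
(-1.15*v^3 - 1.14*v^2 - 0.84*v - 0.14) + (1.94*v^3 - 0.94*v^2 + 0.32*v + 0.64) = 0.79*v^3 - 2.08*v^2 - 0.52*v + 0.5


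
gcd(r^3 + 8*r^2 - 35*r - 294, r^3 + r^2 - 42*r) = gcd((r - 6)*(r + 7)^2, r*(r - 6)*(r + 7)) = r^2 + r - 42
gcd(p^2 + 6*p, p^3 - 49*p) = p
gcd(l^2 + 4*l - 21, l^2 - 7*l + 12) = l - 3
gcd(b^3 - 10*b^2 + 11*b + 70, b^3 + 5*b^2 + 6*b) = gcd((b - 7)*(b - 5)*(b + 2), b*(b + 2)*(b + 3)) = b + 2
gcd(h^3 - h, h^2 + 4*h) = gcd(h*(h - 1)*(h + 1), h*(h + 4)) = h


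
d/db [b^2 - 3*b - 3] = 2*b - 3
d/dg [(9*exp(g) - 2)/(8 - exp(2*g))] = (9*exp(2*g) - 4*exp(g) + 72)*exp(g)/(exp(4*g) - 16*exp(2*g) + 64)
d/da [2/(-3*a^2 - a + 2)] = 2*(6*a + 1)/(3*a^2 + a - 2)^2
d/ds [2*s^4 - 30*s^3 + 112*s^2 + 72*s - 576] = 8*s^3 - 90*s^2 + 224*s + 72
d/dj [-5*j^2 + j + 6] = 1 - 10*j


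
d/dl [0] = 0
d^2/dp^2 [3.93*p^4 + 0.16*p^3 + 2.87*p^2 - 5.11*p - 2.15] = 47.16*p^2 + 0.96*p + 5.74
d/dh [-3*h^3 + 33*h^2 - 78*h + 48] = -9*h^2 + 66*h - 78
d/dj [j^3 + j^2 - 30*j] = 3*j^2 + 2*j - 30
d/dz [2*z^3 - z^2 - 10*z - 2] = 6*z^2 - 2*z - 10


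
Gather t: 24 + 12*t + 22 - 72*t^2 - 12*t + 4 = 50 - 72*t^2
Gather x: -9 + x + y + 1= x + y - 8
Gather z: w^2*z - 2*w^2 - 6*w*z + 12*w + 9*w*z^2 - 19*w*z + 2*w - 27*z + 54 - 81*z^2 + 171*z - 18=-2*w^2 + 14*w + z^2*(9*w - 81) + z*(w^2 - 25*w + 144) + 36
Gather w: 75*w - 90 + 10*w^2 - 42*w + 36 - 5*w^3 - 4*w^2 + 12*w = -5*w^3 + 6*w^2 + 45*w - 54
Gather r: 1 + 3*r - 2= 3*r - 1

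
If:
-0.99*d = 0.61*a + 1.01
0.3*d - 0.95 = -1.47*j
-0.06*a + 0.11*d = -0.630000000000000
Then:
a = 4.05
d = -3.52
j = 1.36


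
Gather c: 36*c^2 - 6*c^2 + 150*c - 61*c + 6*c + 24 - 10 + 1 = 30*c^2 + 95*c + 15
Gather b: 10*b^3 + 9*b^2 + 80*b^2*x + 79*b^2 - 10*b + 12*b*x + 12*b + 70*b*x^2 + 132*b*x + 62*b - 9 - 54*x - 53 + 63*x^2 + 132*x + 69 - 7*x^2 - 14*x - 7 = 10*b^3 + b^2*(80*x + 88) + b*(70*x^2 + 144*x + 64) + 56*x^2 + 64*x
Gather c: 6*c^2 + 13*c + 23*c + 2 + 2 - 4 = 6*c^2 + 36*c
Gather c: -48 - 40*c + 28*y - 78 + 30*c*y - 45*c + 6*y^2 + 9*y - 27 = c*(30*y - 85) + 6*y^2 + 37*y - 153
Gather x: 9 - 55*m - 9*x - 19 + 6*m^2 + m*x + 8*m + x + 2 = 6*m^2 - 47*m + x*(m - 8) - 8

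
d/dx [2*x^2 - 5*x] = 4*x - 5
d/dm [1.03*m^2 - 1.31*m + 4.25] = 2.06*m - 1.31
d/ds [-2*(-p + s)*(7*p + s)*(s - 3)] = 14*p^2 - 24*p*s + 36*p - 6*s^2 + 12*s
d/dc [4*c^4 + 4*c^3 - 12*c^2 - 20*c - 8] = 16*c^3 + 12*c^2 - 24*c - 20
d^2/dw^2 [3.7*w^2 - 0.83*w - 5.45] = 7.40000000000000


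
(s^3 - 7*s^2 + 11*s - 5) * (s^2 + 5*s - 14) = s^5 - 2*s^4 - 38*s^3 + 148*s^2 - 179*s + 70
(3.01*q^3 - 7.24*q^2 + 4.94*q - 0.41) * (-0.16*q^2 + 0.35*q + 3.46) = -0.4816*q^5 + 2.2119*q^4 + 7.0902*q^3 - 23.2558*q^2 + 16.9489*q - 1.4186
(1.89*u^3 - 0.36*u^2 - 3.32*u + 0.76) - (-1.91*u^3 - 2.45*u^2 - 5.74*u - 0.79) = 3.8*u^3 + 2.09*u^2 + 2.42*u + 1.55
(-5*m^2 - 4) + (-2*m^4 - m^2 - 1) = -2*m^4 - 6*m^2 - 5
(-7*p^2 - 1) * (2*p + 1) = -14*p^3 - 7*p^2 - 2*p - 1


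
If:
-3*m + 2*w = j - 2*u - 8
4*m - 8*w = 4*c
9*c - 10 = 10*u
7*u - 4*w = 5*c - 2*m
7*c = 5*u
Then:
No Solution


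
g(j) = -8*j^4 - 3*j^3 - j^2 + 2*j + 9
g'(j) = -32*j^3 - 9*j^2 - 2*j + 2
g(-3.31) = -860.07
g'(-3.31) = 1070.49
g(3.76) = -1756.06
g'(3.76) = -1833.79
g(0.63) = 7.85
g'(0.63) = -10.83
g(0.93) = 1.60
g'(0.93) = -33.38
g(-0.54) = 7.42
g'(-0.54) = 5.49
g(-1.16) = -4.47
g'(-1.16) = 42.16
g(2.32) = -260.97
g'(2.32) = -450.67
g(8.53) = -44261.84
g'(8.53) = -20530.72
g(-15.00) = -395121.00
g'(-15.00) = 106007.00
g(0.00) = 9.00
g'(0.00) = 2.00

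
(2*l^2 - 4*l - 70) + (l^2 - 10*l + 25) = 3*l^2 - 14*l - 45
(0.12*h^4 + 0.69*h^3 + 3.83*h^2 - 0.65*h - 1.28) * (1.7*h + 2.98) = 0.204*h^5 + 1.5306*h^4 + 8.5672*h^3 + 10.3084*h^2 - 4.113*h - 3.8144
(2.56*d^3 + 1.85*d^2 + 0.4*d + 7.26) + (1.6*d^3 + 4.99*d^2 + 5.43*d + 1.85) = 4.16*d^3 + 6.84*d^2 + 5.83*d + 9.11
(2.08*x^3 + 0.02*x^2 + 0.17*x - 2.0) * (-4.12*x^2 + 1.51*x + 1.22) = -8.5696*x^5 + 3.0584*x^4 + 1.8674*x^3 + 8.5211*x^2 - 2.8126*x - 2.44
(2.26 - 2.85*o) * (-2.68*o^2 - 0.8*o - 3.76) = 7.638*o^3 - 3.7768*o^2 + 8.908*o - 8.4976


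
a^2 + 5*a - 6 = (a - 1)*(a + 6)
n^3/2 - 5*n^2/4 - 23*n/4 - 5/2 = (n/2 + 1)*(n - 5)*(n + 1/2)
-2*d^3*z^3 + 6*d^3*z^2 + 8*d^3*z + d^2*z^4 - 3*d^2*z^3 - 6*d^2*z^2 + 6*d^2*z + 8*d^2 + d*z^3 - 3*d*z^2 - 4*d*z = (-2*d + z)*(z - 4)*(d*z + 1)*(d*z + d)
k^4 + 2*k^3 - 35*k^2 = k^2*(k - 5)*(k + 7)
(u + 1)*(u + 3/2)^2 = u^3 + 4*u^2 + 21*u/4 + 9/4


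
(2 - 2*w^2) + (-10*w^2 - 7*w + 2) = -12*w^2 - 7*w + 4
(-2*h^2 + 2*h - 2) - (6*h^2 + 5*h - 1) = -8*h^2 - 3*h - 1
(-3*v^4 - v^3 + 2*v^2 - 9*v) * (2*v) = -6*v^5 - 2*v^4 + 4*v^3 - 18*v^2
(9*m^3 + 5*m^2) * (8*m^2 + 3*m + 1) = 72*m^5 + 67*m^4 + 24*m^3 + 5*m^2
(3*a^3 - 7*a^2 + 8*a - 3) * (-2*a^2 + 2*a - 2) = -6*a^5 + 20*a^4 - 36*a^3 + 36*a^2 - 22*a + 6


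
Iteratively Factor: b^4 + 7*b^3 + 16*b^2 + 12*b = (b + 2)*(b^3 + 5*b^2 + 6*b) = (b + 2)^2*(b^2 + 3*b) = b*(b + 2)^2*(b + 3)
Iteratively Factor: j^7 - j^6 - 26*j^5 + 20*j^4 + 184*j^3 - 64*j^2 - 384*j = (j - 2)*(j^6 + j^5 - 24*j^4 - 28*j^3 + 128*j^2 + 192*j) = (j - 2)*(j + 2)*(j^5 - j^4 - 22*j^3 + 16*j^2 + 96*j) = (j - 2)*(j + 2)^2*(j^4 - 3*j^3 - 16*j^2 + 48*j) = (j - 3)*(j - 2)*(j + 2)^2*(j^3 - 16*j) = j*(j - 3)*(j - 2)*(j + 2)^2*(j^2 - 16) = j*(j - 3)*(j - 2)*(j + 2)^2*(j + 4)*(j - 4)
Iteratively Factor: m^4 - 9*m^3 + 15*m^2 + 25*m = (m - 5)*(m^3 - 4*m^2 - 5*m) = (m - 5)*(m + 1)*(m^2 - 5*m) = m*(m - 5)*(m + 1)*(m - 5)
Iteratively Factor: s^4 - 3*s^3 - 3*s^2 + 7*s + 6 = (s + 1)*(s^3 - 4*s^2 + s + 6) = (s - 3)*(s + 1)*(s^2 - s - 2) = (s - 3)*(s + 1)^2*(s - 2)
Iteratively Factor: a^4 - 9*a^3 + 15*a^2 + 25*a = (a + 1)*(a^3 - 10*a^2 + 25*a) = a*(a + 1)*(a^2 - 10*a + 25) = a*(a - 5)*(a + 1)*(a - 5)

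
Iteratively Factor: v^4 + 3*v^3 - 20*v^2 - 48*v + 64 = (v + 4)*(v^3 - v^2 - 16*v + 16) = (v + 4)^2*(v^2 - 5*v + 4) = (v - 4)*(v + 4)^2*(v - 1)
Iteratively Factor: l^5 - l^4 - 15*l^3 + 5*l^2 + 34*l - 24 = (l - 1)*(l^4 - 15*l^2 - 10*l + 24) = (l - 1)^2*(l^3 + l^2 - 14*l - 24) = (l - 1)^2*(l + 2)*(l^2 - l - 12) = (l - 1)^2*(l + 2)*(l + 3)*(l - 4)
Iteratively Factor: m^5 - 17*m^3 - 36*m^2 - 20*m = (m + 1)*(m^4 - m^3 - 16*m^2 - 20*m) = (m + 1)*(m + 2)*(m^3 - 3*m^2 - 10*m) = m*(m + 1)*(m + 2)*(m^2 - 3*m - 10) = m*(m - 5)*(m + 1)*(m + 2)*(m + 2)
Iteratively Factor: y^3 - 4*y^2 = (y)*(y^2 - 4*y) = y*(y - 4)*(y)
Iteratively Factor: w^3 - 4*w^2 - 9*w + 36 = (w - 4)*(w^2 - 9) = (w - 4)*(w - 3)*(w + 3)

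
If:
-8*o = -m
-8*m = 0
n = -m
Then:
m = 0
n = 0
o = 0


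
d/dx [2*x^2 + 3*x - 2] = 4*x + 3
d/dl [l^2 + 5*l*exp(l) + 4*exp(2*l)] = 5*l*exp(l) + 2*l + 8*exp(2*l) + 5*exp(l)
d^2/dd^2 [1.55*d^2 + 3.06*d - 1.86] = 3.10000000000000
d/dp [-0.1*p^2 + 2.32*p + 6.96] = 2.32 - 0.2*p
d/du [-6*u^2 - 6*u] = -12*u - 6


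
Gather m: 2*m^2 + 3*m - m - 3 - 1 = 2*m^2 + 2*m - 4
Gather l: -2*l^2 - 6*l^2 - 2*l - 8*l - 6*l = -8*l^2 - 16*l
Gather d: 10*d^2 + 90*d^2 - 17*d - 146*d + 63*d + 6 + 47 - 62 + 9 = 100*d^2 - 100*d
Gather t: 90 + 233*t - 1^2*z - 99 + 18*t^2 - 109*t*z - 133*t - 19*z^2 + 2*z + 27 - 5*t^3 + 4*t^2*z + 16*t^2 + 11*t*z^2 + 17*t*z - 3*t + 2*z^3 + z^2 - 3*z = -5*t^3 + t^2*(4*z + 34) + t*(11*z^2 - 92*z + 97) + 2*z^3 - 18*z^2 - 2*z + 18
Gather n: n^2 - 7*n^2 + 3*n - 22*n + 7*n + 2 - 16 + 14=-6*n^2 - 12*n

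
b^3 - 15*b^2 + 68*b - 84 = (b - 7)*(b - 6)*(b - 2)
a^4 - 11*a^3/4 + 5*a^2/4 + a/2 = a*(a - 2)*(a - 1)*(a + 1/4)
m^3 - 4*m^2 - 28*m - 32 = (m - 8)*(m + 2)^2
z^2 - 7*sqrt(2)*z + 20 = (z - 5*sqrt(2))*(z - 2*sqrt(2))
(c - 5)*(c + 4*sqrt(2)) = c^2 - 5*c + 4*sqrt(2)*c - 20*sqrt(2)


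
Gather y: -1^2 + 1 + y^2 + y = y^2 + y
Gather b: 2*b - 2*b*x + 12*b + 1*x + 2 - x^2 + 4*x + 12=b*(14 - 2*x) - x^2 + 5*x + 14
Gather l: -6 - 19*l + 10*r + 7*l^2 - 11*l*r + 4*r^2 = 7*l^2 + l*(-11*r - 19) + 4*r^2 + 10*r - 6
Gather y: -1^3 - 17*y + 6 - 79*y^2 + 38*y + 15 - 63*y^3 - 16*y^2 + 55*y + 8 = -63*y^3 - 95*y^2 + 76*y + 28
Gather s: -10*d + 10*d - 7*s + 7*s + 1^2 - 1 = 0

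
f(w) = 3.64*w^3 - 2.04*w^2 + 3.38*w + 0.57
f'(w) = 10.92*w^2 - 4.08*w + 3.38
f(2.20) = 36.89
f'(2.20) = 47.26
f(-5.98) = -871.00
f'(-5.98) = 418.28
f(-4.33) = -347.82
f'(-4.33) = 225.78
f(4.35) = 276.29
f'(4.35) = 192.27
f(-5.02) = -528.29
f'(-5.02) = 299.05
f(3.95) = 206.42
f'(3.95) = 157.64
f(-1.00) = -8.49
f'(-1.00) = 18.38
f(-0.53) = -2.34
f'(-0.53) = 8.61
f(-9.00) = -2848.65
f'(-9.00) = 924.62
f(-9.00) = -2848.65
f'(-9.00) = 924.62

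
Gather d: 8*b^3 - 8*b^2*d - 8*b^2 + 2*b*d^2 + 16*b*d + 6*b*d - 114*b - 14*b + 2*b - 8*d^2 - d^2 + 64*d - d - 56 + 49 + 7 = 8*b^3 - 8*b^2 - 126*b + d^2*(2*b - 9) + d*(-8*b^2 + 22*b + 63)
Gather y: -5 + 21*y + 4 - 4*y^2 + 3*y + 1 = -4*y^2 + 24*y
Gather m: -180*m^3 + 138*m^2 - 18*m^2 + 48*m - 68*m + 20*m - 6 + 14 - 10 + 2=-180*m^3 + 120*m^2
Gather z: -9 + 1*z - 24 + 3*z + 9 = 4*z - 24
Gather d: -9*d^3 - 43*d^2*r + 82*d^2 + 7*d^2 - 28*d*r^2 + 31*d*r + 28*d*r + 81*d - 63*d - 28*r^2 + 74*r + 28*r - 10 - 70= -9*d^3 + d^2*(89 - 43*r) + d*(-28*r^2 + 59*r + 18) - 28*r^2 + 102*r - 80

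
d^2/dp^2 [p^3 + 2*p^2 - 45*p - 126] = 6*p + 4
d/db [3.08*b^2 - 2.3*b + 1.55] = 6.16*b - 2.3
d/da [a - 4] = 1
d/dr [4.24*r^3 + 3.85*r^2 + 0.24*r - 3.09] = 12.72*r^2 + 7.7*r + 0.24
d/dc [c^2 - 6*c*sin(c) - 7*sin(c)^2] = -6*c*cos(c) + 2*c - 6*sin(c) - 7*sin(2*c)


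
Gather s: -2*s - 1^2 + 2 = 1 - 2*s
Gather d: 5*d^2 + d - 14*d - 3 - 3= 5*d^2 - 13*d - 6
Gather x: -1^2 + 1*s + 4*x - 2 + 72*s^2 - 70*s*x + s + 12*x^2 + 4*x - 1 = 72*s^2 + 2*s + 12*x^2 + x*(8 - 70*s) - 4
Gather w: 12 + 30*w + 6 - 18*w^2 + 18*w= -18*w^2 + 48*w + 18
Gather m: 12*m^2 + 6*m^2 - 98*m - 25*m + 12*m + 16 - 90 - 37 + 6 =18*m^2 - 111*m - 105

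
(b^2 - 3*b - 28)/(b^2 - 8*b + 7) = (b + 4)/(b - 1)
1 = 1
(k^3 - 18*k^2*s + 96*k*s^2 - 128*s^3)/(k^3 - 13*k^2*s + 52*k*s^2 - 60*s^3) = (k^2 - 16*k*s + 64*s^2)/(k^2 - 11*k*s + 30*s^2)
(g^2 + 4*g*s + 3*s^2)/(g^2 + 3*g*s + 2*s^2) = (g + 3*s)/(g + 2*s)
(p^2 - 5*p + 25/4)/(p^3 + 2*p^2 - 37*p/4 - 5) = (2*p - 5)/(2*p^2 + 9*p + 4)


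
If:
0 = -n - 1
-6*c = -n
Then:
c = -1/6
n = -1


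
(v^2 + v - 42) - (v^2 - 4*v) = 5*v - 42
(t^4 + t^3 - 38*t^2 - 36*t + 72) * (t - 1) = t^5 - 39*t^3 + 2*t^2 + 108*t - 72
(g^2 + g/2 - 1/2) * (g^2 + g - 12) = g^4 + 3*g^3/2 - 12*g^2 - 13*g/2 + 6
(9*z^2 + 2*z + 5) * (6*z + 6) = 54*z^3 + 66*z^2 + 42*z + 30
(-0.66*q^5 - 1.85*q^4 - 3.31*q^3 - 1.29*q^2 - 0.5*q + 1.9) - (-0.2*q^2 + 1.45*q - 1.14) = -0.66*q^5 - 1.85*q^4 - 3.31*q^3 - 1.09*q^2 - 1.95*q + 3.04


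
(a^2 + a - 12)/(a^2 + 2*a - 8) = (a - 3)/(a - 2)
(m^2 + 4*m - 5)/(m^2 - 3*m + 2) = (m + 5)/(m - 2)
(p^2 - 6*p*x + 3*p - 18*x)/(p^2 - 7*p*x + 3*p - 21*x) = (-p + 6*x)/(-p + 7*x)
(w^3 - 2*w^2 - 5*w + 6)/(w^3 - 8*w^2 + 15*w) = (w^2 + w - 2)/(w*(w - 5))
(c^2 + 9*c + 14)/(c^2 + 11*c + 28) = (c + 2)/(c + 4)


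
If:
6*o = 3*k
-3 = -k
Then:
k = 3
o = 3/2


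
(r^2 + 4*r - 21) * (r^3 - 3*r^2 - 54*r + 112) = r^5 + r^4 - 87*r^3 - 41*r^2 + 1582*r - 2352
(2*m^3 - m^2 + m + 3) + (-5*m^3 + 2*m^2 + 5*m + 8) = -3*m^3 + m^2 + 6*m + 11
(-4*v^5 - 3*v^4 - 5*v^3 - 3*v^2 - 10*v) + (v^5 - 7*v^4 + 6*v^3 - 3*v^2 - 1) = -3*v^5 - 10*v^4 + v^3 - 6*v^2 - 10*v - 1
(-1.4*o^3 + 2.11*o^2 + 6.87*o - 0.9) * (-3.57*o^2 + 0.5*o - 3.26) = 4.998*o^5 - 8.2327*o^4 - 18.9069*o^3 - 0.230599999999999*o^2 - 22.8462*o + 2.934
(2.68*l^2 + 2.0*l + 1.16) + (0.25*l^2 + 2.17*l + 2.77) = 2.93*l^2 + 4.17*l + 3.93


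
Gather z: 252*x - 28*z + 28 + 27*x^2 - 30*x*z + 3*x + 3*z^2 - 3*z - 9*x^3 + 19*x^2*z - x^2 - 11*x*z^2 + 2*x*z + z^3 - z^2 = -9*x^3 + 26*x^2 + 255*x + z^3 + z^2*(2 - 11*x) + z*(19*x^2 - 28*x - 31) + 28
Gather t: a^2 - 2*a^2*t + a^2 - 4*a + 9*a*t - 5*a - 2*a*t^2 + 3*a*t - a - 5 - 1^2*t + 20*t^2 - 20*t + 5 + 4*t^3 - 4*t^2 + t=2*a^2 - 10*a + 4*t^3 + t^2*(16 - 2*a) + t*(-2*a^2 + 12*a - 20)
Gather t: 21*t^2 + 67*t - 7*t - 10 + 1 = 21*t^2 + 60*t - 9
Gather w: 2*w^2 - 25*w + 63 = 2*w^2 - 25*w + 63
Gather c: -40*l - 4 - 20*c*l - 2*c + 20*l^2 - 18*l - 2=c*(-20*l - 2) + 20*l^2 - 58*l - 6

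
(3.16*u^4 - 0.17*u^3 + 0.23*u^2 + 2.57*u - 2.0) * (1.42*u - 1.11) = 4.4872*u^5 - 3.749*u^4 + 0.5153*u^3 + 3.3941*u^2 - 5.6927*u + 2.22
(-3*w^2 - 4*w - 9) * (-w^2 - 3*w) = 3*w^4 + 13*w^3 + 21*w^2 + 27*w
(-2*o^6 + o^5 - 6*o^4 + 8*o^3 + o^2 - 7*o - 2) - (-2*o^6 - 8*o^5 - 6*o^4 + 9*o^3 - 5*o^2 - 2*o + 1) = 9*o^5 - o^3 + 6*o^2 - 5*o - 3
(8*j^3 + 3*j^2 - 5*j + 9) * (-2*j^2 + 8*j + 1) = -16*j^5 + 58*j^4 + 42*j^3 - 55*j^2 + 67*j + 9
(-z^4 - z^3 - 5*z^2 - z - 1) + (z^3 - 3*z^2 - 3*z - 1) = -z^4 - 8*z^2 - 4*z - 2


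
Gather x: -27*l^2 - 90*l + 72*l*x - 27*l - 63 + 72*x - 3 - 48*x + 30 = -27*l^2 - 117*l + x*(72*l + 24) - 36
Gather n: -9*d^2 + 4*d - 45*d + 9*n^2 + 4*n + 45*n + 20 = -9*d^2 - 41*d + 9*n^2 + 49*n + 20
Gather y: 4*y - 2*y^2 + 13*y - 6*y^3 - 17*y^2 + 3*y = -6*y^3 - 19*y^2 + 20*y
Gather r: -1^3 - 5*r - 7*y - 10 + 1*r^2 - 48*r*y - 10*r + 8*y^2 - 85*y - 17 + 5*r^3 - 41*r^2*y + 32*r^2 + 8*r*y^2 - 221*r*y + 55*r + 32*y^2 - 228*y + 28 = 5*r^3 + r^2*(33 - 41*y) + r*(8*y^2 - 269*y + 40) + 40*y^2 - 320*y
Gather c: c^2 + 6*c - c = c^2 + 5*c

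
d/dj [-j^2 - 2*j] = -2*j - 2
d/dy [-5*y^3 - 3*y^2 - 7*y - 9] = -15*y^2 - 6*y - 7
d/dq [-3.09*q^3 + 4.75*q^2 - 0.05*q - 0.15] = -9.27*q^2 + 9.5*q - 0.05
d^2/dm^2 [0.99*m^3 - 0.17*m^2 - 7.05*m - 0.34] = 5.94*m - 0.34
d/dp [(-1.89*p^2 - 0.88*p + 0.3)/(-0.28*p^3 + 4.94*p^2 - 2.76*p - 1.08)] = (-0.5292*p^4 - 0.492799999999999*p^3 + 9.8156*p^2 + 1.1184*p + 1.7784)/(0.0784*p^6 - 2.7664*p^5 + 25.9492*p^4 - 26.664*p^3 - 3.0528*p^2 + 5.9616*p + 1.1664)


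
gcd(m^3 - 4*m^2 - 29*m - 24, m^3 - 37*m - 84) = m + 3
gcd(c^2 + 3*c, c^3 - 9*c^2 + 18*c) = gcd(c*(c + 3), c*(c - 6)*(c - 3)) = c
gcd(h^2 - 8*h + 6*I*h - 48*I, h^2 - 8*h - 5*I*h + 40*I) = h - 8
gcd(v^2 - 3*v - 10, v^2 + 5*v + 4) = 1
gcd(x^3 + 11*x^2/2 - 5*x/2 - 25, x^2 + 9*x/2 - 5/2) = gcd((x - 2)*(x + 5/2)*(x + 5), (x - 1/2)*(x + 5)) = x + 5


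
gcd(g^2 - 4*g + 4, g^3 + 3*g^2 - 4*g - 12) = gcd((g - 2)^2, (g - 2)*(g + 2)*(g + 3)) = g - 2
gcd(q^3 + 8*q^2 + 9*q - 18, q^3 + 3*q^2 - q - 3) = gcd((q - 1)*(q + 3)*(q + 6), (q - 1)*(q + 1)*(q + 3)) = q^2 + 2*q - 3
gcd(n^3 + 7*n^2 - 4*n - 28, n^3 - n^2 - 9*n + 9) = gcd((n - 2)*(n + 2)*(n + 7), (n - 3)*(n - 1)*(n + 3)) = 1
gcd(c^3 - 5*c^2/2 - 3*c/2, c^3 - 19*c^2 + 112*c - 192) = c - 3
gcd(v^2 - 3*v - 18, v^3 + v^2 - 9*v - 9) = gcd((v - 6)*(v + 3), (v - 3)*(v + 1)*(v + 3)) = v + 3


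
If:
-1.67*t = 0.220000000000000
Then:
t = -0.13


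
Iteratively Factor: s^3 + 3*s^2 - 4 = (s + 2)*(s^2 + s - 2) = (s - 1)*(s + 2)*(s + 2)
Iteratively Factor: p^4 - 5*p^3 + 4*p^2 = (p)*(p^3 - 5*p^2 + 4*p) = p^2*(p^2 - 5*p + 4) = p^2*(p - 1)*(p - 4)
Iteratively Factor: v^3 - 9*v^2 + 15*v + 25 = (v - 5)*(v^2 - 4*v - 5) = (v - 5)^2*(v + 1)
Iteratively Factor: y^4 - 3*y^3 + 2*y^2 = (y)*(y^3 - 3*y^2 + 2*y) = y*(y - 1)*(y^2 - 2*y) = y^2*(y - 1)*(y - 2)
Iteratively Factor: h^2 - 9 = (h - 3)*(h + 3)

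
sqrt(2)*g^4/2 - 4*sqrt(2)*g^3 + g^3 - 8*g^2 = g^2*(g - 8)*(sqrt(2)*g/2 + 1)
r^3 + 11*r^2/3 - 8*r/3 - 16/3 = (r - 4/3)*(r + 1)*(r + 4)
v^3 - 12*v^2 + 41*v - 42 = (v - 7)*(v - 3)*(v - 2)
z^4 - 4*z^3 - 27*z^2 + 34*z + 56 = (z - 7)*(z - 2)*(z + 1)*(z + 4)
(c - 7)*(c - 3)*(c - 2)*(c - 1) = c^4 - 13*c^3 + 53*c^2 - 83*c + 42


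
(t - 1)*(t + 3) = t^2 + 2*t - 3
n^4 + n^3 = n^3*(n + 1)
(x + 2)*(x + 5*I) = x^2 + 2*x + 5*I*x + 10*I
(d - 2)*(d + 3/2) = d^2 - d/2 - 3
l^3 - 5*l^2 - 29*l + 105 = (l - 7)*(l - 3)*(l + 5)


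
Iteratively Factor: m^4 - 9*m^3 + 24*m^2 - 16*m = (m - 1)*(m^3 - 8*m^2 + 16*m) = m*(m - 1)*(m^2 - 8*m + 16) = m*(m - 4)*(m - 1)*(m - 4)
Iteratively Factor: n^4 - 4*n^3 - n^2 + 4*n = (n + 1)*(n^3 - 5*n^2 + 4*n) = n*(n + 1)*(n^2 - 5*n + 4) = n*(n - 1)*(n + 1)*(n - 4)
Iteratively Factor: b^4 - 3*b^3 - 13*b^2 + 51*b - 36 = (b - 3)*(b^3 - 13*b + 12) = (b - 3)*(b - 1)*(b^2 + b - 12) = (b - 3)*(b - 1)*(b + 4)*(b - 3)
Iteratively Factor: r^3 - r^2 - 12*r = (r)*(r^2 - r - 12) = r*(r + 3)*(r - 4)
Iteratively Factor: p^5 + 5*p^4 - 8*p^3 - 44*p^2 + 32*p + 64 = (p + 4)*(p^4 + p^3 - 12*p^2 + 4*p + 16) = (p + 1)*(p + 4)*(p^3 - 12*p + 16) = (p - 2)*(p + 1)*(p + 4)*(p^2 + 2*p - 8) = (p - 2)^2*(p + 1)*(p + 4)*(p + 4)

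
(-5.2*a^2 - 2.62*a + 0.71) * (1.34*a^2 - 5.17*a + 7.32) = -6.968*a^4 + 23.3732*a^3 - 23.5672*a^2 - 22.8491*a + 5.1972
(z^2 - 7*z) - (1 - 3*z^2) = 4*z^2 - 7*z - 1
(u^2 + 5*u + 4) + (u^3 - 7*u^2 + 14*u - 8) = u^3 - 6*u^2 + 19*u - 4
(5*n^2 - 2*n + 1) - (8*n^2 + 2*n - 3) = -3*n^2 - 4*n + 4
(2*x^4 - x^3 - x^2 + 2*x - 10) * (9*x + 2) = 18*x^5 - 5*x^4 - 11*x^3 + 16*x^2 - 86*x - 20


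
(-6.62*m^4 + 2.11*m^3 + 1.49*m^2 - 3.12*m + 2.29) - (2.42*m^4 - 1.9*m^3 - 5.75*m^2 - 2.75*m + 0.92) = -9.04*m^4 + 4.01*m^3 + 7.24*m^2 - 0.37*m + 1.37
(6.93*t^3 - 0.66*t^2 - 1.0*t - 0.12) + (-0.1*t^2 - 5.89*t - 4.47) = 6.93*t^3 - 0.76*t^2 - 6.89*t - 4.59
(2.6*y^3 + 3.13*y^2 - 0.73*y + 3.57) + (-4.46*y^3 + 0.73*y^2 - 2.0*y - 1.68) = -1.86*y^3 + 3.86*y^2 - 2.73*y + 1.89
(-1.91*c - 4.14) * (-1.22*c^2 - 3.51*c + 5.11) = 2.3302*c^3 + 11.7549*c^2 + 4.7713*c - 21.1554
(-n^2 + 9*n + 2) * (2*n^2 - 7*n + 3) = -2*n^4 + 25*n^3 - 62*n^2 + 13*n + 6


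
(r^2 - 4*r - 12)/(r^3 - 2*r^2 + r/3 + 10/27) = 27*(r^2 - 4*r - 12)/(27*r^3 - 54*r^2 + 9*r + 10)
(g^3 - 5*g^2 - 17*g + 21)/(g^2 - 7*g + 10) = (g^3 - 5*g^2 - 17*g + 21)/(g^2 - 7*g + 10)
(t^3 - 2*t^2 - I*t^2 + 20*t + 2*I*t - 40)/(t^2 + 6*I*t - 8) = (t^2 - t*(2 + 5*I) + 10*I)/(t + 2*I)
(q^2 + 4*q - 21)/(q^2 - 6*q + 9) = (q + 7)/(q - 3)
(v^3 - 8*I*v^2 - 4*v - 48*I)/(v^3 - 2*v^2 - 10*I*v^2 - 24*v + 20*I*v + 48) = (v + 2*I)/(v - 2)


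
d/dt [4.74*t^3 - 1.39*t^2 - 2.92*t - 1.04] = 14.22*t^2 - 2.78*t - 2.92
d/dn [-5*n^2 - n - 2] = -10*n - 1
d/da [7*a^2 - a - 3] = 14*a - 1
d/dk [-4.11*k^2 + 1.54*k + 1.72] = 1.54 - 8.22*k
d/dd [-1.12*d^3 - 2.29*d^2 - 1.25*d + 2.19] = -3.36*d^2 - 4.58*d - 1.25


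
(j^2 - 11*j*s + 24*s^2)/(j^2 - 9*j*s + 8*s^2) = (-j + 3*s)/(-j + s)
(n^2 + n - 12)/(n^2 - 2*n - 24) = (n - 3)/(n - 6)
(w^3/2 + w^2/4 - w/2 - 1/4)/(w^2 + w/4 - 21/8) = 2*(2*w^3 + w^2 - 2*w - 1)/(8*w^2 + 2*w - 21)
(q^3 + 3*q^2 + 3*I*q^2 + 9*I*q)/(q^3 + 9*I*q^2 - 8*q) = (q^2 + 3*q*(1 + I) + 9*I)/(q^2 + 9*I*q - 8)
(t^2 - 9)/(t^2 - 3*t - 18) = (t - 3)/(t - 6)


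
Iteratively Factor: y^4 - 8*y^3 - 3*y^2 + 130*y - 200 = (y - 5)*(y^3 - 3*y^2 - 18*y + 40) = (y - 5)*(y + 4)*(y^2 - 7*y + 10) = (y - 5)*(y - 2)*(y + 4)*(y - 5)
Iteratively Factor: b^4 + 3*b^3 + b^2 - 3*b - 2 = (b + 2)*(b^3 + b^2 - b - 1) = (b + 1)*(b + 2)*(b^2 - 1) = (b - 1)*(b + 1)*(b + 2)*(b + 1)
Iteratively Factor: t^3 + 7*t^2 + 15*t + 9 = (t + 1)*(t^2 + 6*t + 9) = (t + 1)*(t + 3)*(t + 3)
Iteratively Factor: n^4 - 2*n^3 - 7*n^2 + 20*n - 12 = (n + 3)*(n^3 - 5*n^2 + 8*n - 4) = (n - 1)*(n + 3)*(n^2 - 4*n + 4) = (n - 2)*(n - 1)*(n + 3)*(n - 2)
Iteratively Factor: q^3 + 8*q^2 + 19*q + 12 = (q + 1)*(q^2 + 7*q + 12) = (q + 1)*(q + 4)*(q + 3)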